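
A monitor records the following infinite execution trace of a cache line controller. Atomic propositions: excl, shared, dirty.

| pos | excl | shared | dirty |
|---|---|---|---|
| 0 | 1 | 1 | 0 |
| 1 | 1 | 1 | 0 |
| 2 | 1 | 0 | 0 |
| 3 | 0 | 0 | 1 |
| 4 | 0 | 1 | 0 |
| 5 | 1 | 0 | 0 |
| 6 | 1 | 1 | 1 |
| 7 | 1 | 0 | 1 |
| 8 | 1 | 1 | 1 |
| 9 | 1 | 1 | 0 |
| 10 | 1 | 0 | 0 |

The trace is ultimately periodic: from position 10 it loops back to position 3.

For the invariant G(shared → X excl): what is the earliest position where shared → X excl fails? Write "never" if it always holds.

never

shared → X excl holds at every position 0..10, and those are all the positions the trace ever visits, so the invariant G(shared → X excl) is never violated.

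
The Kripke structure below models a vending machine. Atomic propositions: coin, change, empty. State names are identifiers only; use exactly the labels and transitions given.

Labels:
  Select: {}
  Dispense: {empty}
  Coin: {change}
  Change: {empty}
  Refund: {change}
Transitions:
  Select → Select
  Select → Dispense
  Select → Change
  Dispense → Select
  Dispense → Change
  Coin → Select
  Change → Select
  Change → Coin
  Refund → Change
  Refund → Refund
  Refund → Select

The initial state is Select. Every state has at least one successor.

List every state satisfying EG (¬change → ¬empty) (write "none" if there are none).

States satisfying ¬change → ¬empty: {Select, Coin, Refund}.
States satisfying EG (¬change → ¬empty): {Select, Coin, Refund}.

{Select, Coin, Refund}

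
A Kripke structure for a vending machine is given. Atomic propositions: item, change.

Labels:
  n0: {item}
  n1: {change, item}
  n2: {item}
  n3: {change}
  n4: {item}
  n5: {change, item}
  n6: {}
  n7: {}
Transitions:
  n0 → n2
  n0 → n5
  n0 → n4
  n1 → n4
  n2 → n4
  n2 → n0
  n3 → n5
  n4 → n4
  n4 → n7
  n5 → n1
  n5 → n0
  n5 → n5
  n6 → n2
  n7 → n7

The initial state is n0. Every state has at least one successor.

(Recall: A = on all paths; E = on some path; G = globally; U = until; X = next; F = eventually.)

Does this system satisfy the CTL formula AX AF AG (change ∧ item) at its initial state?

Violated

States satisfying AF AG (change ∧ item): ∅.
States satisfying AX AF AG (change ∧ item): ∅.
n0 ∉ Sat(AX AF AG (change ∧ item)).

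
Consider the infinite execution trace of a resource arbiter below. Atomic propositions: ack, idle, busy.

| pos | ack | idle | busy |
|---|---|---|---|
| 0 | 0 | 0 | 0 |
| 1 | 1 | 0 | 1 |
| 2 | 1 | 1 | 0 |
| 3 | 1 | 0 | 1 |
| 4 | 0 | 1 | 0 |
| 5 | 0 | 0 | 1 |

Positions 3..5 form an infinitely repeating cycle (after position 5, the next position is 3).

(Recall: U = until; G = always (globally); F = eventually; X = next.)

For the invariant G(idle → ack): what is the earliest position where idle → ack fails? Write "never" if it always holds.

4

Check idle → ack at each position in order: 0 ✓, 1 ✓, 2 ✓, 3 ✓.
At position 4 the labels are {idle}, so idle → ack is false there. This is the first violation.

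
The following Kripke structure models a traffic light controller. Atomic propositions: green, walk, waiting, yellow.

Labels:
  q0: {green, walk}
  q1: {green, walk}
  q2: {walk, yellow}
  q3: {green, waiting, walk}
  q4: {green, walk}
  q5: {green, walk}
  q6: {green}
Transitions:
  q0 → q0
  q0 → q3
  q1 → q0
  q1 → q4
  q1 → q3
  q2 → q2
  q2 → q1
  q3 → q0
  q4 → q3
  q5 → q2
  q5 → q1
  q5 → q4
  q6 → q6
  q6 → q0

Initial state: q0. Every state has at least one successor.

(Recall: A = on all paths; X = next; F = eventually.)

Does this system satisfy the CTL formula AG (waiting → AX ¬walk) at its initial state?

Does not hold

States satisfying waiting → AX ¬walk: {q0, q1, q2, q4, q5, q6}.
States satisfying AG (waiting → AX ¬walk): ∅.
q3 is reachable from q0 and violates waiting → AX ¬walk, so AG fails at q0.
q0 ∉ Sat(AG (waiting → AX ¬walk)).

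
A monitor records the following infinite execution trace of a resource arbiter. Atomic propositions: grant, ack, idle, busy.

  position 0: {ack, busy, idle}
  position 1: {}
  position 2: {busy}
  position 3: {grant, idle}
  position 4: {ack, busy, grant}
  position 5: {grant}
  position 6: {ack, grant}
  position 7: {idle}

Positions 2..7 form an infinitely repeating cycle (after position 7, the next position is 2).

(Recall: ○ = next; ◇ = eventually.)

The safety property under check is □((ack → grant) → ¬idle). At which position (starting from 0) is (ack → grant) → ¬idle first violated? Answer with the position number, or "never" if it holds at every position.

Check (ack → grant) → ¬idle at each position in order: 0 ✓, 1 ✓, 2 ✓.
At position 3 the labels are {grant, idle}, so (ack → grant) → ¬idle is false there. This is the first violation.

3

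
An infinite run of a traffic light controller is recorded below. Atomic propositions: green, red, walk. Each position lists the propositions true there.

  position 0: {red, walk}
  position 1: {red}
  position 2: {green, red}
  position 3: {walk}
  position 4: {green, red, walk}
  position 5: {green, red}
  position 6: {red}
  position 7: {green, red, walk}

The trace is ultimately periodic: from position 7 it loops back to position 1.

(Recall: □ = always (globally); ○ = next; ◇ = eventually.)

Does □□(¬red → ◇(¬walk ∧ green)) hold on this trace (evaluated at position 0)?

□(¬red → ◇(¬walk ∧ green)) holds at every position 0..7, and those are all positions ever visited, so □□(¬red → ◇(¬walk ∧ green)) holds.

Yes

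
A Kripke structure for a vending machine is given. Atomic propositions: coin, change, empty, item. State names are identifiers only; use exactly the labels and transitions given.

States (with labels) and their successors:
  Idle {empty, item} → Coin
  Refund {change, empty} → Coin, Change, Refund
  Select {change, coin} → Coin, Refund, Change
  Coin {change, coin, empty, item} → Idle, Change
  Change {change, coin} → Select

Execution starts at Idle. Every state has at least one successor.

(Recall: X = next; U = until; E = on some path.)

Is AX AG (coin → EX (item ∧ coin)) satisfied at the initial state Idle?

Does not hold

States satisfying AG (coin → EX (item ∧ coin)): ∅.
States satisfying AX AG (coin → EX (item ∧ coin)): ∅.
Idle ∉ Sat(AX AG (coin → EX (item ∧ coin))).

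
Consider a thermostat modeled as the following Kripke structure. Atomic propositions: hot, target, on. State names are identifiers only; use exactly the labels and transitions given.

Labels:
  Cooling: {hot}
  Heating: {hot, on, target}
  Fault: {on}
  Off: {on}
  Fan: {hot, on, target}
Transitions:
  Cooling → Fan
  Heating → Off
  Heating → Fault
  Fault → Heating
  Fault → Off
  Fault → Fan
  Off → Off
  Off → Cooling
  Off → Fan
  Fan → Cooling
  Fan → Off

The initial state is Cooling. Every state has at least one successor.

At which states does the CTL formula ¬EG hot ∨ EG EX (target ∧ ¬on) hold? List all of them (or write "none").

States satisfying hot: {Cooling, Heating, Fan}.
States satisfying EG hot: {Cooling, Fan}.
States satisfying ¬EG hot: {Heating, Fault, Off}.
States satisfying EX (target ∧ ¬on): ∅.
States satisfying EG EX (target ∧ ¬on): ∅.
States satisfying ¬EG hot ∨ EG EX (target ∧ ¬on): {Heating, Fault, Off}.

{Heating, Fault, Off}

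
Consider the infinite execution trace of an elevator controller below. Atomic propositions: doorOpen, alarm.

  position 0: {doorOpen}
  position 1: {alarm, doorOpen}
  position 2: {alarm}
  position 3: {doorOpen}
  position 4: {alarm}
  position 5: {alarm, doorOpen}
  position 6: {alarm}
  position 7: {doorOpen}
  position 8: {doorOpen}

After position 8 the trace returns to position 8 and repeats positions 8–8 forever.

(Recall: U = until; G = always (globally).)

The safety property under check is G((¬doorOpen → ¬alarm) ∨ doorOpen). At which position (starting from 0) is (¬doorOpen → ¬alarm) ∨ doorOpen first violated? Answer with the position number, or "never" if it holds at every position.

Check (¬doorOpen → ¬alarm) ∨ doorOpen at each position in order: 0 ✓, 1 ✓.
At position 2 the labels are {alarm}, so (¬doorOpen → ¬alarm) ∨ doorOpen is false there. This is the first violation.

2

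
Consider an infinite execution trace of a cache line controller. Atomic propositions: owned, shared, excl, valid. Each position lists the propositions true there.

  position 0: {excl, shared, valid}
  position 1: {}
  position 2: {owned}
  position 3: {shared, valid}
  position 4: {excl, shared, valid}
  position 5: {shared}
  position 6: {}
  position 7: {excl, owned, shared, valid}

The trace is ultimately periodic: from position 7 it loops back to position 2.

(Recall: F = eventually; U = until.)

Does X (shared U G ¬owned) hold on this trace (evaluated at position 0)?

Violated

The position after 0 is 1; shared U G ¬owned is false there.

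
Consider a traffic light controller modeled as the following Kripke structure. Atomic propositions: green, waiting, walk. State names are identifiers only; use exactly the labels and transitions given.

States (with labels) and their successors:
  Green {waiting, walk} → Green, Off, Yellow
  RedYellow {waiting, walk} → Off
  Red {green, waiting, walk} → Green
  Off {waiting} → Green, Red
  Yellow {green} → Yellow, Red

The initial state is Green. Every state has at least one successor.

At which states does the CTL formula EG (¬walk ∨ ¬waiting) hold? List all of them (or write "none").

{Yellow}

States satisfying ¬walk ∨ ¬waiting: {Off, Yellow}.
States satisfying EG (¬walk ∨ ¬waiting): {Yellow}.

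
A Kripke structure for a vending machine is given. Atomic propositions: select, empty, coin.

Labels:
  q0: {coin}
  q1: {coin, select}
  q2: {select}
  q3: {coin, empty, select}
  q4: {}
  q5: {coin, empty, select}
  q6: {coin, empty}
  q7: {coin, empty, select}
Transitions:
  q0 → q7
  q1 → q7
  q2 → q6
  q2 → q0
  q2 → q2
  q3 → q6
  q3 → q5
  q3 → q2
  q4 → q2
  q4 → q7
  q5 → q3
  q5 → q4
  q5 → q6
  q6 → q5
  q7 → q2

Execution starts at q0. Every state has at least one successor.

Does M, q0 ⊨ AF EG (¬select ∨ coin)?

States satisfying EG (¬select ∨ coin): {q3, q5, q6}.
States satisfying AF EG (¬select ∨ coin): {q3, q5, q6}.
There is a path from q0 along which EG (¬select ∨ coin) never holds.
q0 ∉ Sat(AF EG (¬select ∨ coin)).

No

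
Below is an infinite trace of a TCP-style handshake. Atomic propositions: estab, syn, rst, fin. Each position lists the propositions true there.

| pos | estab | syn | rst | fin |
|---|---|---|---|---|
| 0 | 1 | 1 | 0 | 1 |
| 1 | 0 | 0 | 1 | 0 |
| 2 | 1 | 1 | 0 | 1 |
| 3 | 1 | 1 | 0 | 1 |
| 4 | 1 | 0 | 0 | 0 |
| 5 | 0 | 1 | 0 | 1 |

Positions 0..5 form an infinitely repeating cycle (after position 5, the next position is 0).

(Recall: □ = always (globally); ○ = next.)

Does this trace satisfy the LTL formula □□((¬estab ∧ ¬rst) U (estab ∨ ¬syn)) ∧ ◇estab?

Holds

□((¬estab ∧ ¬rst) U (estab ∨ ¬syn)) holds at every position 0..5, and those are all positions ever visited, so □□((¬estab ∧ ¬rst) U (estab ∨ ¬syn)) holds.
estab holds at position 0, which is reachable from 0, so ◇estab holds.
At position 0: □□((¬estab ∧ ¬rst) U (estab ∨ ¬syn)) is true; ◇estab is true; so □□((¬estab ∧ ¬rst) U (estab ∨ ¬syn)) ∧ ◇estab is true.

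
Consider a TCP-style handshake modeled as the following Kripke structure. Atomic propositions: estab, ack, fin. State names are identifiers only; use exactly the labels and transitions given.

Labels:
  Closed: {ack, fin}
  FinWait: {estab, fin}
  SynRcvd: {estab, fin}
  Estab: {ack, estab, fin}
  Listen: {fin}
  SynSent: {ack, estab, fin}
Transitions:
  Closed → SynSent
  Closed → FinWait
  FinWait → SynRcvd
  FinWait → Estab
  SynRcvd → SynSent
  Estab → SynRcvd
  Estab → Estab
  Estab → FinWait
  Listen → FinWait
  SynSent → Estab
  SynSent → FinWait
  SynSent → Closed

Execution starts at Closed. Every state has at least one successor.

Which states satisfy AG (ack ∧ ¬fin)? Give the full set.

none

States satisfying ack ∧ ¬fin: ∅.
States satisfying AG (ack ∧ ¬fin): ∅.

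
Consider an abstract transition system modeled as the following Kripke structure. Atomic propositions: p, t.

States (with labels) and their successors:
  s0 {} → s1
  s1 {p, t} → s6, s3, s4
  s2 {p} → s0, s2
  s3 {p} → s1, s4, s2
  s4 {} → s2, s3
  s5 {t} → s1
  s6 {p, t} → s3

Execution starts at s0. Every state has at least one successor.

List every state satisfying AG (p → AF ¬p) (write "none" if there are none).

none

States satisfying p → AF ¬p: {s0, s4, s5}.
States satisfying AG (p → AF ¬p): ∅.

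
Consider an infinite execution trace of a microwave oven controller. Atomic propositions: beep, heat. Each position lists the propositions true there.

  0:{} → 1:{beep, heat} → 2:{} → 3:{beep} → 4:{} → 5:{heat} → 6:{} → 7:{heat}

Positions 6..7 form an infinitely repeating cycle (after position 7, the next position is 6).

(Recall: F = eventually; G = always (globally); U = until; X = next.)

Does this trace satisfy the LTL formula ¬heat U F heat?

Holds

Walking from position 0: F heat first holds at position 0, and ¬heat holds at every earlier position along the way, so ¬heat U F heat holds.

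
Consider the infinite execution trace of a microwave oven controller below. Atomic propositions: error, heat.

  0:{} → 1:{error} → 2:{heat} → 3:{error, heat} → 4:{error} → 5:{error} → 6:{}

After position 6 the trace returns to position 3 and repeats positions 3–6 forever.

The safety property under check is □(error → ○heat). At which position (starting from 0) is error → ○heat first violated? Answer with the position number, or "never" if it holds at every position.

Check error → ○heat at each position in order: 0 ✓, 1 ✓, 2 ✓.
At position 3 the labels are {error, heat} and the next position 4 has {error}, so error → ○heat is false there. This is the first violation.

3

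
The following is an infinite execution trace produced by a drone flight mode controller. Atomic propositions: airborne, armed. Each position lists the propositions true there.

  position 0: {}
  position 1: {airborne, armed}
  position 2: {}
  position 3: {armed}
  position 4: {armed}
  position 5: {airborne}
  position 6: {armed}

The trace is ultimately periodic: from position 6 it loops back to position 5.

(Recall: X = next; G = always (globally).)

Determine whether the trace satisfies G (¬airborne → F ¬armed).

Holds

¬airborne → F ¬armed holds at every position 0..6, and those are all positions ever visited, so G (¬airborne → F ¬armed) holds.
Positions where ¬airborne holds: 0, 2, 3, 4, 6.
Check F ¬armed at each: 0→ok, 2→ok, 3→ok, 4→ok, 6→ok.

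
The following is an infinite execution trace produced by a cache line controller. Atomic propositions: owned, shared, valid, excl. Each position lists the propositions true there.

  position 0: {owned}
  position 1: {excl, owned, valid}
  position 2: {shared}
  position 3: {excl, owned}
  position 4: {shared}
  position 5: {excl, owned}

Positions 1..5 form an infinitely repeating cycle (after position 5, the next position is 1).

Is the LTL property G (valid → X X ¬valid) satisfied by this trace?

valid → X X ¬valid holds at every position 0..5, and those are all positions ever visited, so G (valid → X X ¬valid) holds.
Positions where valid holds: 1.
Check X X ¬valid at each: 1→ok.

Yes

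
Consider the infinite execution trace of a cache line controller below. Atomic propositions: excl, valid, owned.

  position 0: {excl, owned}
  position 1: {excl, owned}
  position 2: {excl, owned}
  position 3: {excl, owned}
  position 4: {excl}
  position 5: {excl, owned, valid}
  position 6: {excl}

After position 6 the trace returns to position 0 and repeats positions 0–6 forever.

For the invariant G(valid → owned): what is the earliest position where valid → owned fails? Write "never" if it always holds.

valid → owned holds at every position 0..6, and those are all the positions the trace ever visits, so the invariant G(valid → owned) is never violated.

never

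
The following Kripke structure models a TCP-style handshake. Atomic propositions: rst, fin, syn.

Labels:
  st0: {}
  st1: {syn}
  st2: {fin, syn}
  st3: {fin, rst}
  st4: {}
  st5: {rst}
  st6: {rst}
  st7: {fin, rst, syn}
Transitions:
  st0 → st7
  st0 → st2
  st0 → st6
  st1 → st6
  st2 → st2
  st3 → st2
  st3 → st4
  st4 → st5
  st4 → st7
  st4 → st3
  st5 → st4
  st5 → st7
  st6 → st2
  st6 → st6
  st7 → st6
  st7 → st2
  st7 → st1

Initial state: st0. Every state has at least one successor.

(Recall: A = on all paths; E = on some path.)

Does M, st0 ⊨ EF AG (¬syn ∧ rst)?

States satisfying AG (¬syn ∧ rst): ∅.
States satisfying EF AG (¬syn ∧ rst): ∅.
No suitable path/successor from st0 witnesses the formula.
st0 ∉ Sat(EF AG (¬syn ∧ rst)).

Does not hold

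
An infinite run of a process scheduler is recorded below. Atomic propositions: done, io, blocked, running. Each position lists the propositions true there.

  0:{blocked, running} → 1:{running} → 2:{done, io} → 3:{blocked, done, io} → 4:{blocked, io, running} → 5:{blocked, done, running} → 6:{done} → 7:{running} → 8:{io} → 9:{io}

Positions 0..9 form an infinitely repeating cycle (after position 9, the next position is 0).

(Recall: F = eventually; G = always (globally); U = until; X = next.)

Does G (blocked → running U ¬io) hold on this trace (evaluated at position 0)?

No

blocked → running U ¬io must hold at every position from 0 onward. It fails at position 3, so G (blocked → running U ¬io) is false.
Positions where blocked holds: 0, 3, 4, 5.
Check running U ¬io at each: 0→ok, 3→fails, 4→ok, 5→ok.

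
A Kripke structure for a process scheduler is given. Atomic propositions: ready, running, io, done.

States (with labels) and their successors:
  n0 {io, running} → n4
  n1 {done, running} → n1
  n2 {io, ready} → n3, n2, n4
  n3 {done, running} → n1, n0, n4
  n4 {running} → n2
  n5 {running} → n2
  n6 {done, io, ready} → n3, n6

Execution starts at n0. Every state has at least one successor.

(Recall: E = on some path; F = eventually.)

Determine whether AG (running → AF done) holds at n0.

States satisfying running → AF done: {n1, n2, n3, n6}.
States satisfying AG (running → AF done): {n1}.
n0 is reachable from n0 and violates running → AF done, so AG fails at n0.
n0 ∉ Sat(AG (running → AF done)).

Does not hold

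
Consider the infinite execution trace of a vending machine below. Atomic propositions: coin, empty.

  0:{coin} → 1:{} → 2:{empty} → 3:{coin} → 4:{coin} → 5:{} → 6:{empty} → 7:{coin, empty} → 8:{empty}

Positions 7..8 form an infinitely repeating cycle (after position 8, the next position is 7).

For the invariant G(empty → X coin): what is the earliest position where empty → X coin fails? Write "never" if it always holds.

7

Check empty → X coin at each position in order: 0 ✓, 1 ✓, 2 ✓, 3 ✓, 4 ✓, 5 ✓, 6 ✓.
At position 7 the labels are {coin, empty} and the next position 8 has {empty}, so empty → X coin is false there. This is the first violation.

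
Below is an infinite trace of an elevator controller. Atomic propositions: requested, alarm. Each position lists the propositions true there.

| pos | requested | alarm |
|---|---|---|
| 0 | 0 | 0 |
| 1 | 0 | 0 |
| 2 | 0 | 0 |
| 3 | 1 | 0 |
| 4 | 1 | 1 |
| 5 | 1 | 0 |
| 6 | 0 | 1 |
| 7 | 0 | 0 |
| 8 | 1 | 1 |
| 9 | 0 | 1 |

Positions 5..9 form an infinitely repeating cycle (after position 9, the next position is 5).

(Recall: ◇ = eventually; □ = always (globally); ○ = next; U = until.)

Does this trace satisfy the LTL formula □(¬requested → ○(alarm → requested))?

Satisfied

¬requested → ○(alarm → requested) holds at every position 0..9, and those are all positions ever visited, so □(¬requested → ○(alarm → requested)) holds.
Positions where ¬requested holds: 0, 1, 2, 6, 7, 9.
Check ○(alarm → requested) at each: 0→ok, 1→ok, 2→ok, 6→ok, 7→ok, 9→ok.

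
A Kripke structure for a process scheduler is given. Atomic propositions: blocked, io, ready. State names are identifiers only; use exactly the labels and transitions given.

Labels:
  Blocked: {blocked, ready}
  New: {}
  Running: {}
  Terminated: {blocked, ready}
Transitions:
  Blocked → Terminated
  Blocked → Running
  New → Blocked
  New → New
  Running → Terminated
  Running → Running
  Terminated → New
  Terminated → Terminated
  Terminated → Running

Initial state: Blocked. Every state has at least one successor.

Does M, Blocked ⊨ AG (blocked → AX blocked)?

States satisfying blocked → AX blocked: {New, Running}.
States satisfying AG (blocked → AX blocked): ∅.
Blocked is reachable from Blocked and violates blocked → AX blocked, so AG fails at Blocked.
Blocked ∉ Sat(AG (blocked → AX blocked)).

Violated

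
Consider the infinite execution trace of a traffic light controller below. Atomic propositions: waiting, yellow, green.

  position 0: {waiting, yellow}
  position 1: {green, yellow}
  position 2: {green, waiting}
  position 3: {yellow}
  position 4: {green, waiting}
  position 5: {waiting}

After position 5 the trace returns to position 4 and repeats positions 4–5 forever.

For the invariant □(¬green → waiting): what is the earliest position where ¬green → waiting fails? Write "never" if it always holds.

3

Check ¬green → waiting at each position in order: 0 ✓, 1 ✓, 2 ✓.
At position 3 the labels are {yellow}, so ¬green → waiting is false there. This is the first violation.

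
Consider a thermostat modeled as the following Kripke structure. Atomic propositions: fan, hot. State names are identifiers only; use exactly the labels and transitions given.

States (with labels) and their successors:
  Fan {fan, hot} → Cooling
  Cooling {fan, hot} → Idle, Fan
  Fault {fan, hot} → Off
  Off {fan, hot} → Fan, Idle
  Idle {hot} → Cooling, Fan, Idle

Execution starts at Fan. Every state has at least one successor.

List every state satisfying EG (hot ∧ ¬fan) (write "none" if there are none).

States satisfying hot ∧ ¬fan: {Idle}.
States satisfying EG (hot ∧ ¬fan): {Idle}.

{Idle}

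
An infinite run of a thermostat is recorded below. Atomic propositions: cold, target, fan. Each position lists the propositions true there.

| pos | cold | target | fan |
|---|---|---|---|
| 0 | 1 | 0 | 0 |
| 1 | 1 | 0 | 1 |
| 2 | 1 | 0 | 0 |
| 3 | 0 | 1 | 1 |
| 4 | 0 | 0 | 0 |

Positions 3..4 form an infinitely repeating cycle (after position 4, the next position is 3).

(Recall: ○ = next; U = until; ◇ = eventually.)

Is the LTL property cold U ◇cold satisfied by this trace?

Holds

Walking from position 0: ◇cold first holds at position 0, and cold holds at every earlier position along the way, so cold U ◇cold holds.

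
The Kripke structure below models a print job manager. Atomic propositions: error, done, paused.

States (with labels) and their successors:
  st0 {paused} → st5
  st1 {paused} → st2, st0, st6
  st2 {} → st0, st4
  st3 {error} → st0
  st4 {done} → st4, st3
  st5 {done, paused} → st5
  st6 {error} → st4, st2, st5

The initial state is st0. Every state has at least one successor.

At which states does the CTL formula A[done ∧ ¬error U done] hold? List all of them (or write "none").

{st4, st5}

States satisfying done ∧ ¬error: {st4, st5}.
States satisfying done: {st4, st5}.
States satisfying A[done ∧ ¬error U done]: {st4, st5}.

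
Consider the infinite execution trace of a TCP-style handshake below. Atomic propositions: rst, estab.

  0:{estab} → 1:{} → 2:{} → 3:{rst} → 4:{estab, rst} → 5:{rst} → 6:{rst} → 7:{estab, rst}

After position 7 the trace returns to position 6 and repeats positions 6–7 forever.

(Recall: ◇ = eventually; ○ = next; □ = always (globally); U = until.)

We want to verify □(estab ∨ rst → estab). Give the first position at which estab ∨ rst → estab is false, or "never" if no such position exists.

Check estab ∨ rst → estab at each position in order: 0 ✓, 1 ✓, 2 ✓.
At position 3 the labels are {rst}, so estab ∨ rst → estab is false there. This is the first violation.

3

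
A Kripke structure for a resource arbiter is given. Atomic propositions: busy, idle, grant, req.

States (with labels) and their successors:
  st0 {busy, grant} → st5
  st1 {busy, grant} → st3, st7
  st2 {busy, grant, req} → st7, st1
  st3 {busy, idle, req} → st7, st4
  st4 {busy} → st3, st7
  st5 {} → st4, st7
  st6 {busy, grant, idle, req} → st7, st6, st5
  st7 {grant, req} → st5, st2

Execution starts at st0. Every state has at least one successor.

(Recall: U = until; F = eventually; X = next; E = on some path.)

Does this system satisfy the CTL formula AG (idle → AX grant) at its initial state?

Violated

States satisfying idle → AX grant: {st0, st1, st2, st4, st5, st7}.
States satisfying AG (idle → AX grant): ∅.
st3 is reachable from st0 and violates idle → AX grant, so AG fails at st0.
st0 ∉ Sat(AG (idle → AX grant)).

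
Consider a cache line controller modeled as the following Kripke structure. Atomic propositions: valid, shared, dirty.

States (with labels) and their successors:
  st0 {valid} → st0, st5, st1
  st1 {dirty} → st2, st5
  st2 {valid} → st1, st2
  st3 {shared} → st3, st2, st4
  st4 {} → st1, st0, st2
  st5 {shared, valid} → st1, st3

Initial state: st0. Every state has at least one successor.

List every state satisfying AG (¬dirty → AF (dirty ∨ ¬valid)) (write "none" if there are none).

States satisfying ¬dirty → AF (dirty ∨ ¬valid): {st1, st3, st4, st5}.
States satisfying AG (¬dirty → AF (dirty ∨ ¬valid)): ∅.

none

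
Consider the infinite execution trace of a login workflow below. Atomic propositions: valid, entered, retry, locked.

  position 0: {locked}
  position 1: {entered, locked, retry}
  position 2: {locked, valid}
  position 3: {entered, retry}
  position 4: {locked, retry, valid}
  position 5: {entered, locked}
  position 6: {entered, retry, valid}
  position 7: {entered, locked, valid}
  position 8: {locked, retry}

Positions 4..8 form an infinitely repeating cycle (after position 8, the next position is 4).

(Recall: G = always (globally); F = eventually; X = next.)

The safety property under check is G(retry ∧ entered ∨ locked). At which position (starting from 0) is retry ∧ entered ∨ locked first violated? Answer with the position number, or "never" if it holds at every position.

retry ∧ entered ∨ locked holds at every position 0..8, and those are all the positions the trace ever visits, so the invariant G(retry ∧ entered ∨ locked) is never violated.

never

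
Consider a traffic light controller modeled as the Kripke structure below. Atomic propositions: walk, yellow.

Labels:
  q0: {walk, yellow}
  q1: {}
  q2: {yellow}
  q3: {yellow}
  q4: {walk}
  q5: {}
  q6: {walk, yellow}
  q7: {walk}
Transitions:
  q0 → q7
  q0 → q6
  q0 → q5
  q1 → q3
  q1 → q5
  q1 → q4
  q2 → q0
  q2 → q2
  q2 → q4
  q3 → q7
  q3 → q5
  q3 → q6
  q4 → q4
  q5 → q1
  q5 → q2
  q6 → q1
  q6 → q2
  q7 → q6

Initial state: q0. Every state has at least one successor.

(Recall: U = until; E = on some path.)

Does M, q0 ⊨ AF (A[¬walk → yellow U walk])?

States satisfying A[¬walk → yellow U walk]: {q0, q4, q6, q7}.
States satisfying AF (A[¬walk → yellow U walk]): {q0, q4, q6, q7}.
q0 ∈ Sat(AF (A[¬walk → yellow U walk])).

Satisfied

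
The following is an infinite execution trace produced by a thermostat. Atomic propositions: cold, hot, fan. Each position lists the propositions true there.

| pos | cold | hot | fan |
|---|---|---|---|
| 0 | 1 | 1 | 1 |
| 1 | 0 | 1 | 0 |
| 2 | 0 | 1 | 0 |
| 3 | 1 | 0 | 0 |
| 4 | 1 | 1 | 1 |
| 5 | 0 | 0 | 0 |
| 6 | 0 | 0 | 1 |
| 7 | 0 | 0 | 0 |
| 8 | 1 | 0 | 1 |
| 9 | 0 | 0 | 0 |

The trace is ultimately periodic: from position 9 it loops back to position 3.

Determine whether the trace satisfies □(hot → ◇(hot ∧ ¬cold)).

No

hot → ◇(hot ∧ ¬cold) must hold at every position from 0 onward. It fails at position 4, so □(hot → ◇(hot ∧ ¬cold)) is false.
Positions where hot holds: 0, 1, 2, 4.
Check ◇(hot ∧ ¬cold) at each: 0→ok, 1→ok, 2→ok, 4→fails.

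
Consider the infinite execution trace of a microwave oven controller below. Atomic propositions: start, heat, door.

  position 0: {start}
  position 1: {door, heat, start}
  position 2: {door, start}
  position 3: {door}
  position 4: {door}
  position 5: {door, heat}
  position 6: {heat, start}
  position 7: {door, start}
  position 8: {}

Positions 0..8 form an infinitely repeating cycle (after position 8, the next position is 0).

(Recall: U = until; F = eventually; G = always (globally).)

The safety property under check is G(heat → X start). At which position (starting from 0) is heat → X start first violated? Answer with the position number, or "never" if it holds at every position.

heat → X start holds at every position 0..8, and those are all the positions the trace ever visits, so the invariant G(heat → X start) is never violated.

never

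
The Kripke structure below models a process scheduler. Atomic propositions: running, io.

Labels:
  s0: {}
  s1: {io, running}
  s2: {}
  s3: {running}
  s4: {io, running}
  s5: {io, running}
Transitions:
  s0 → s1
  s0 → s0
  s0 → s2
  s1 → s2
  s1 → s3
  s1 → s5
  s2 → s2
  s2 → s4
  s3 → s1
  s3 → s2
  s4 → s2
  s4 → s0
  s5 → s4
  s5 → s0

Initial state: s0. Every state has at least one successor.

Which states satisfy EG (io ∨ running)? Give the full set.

{s1, s3}

States satisfying io ∨ running: {s1, s3, s4, s5}.
States satisfying EG (io ∨ running): {s1, s3}.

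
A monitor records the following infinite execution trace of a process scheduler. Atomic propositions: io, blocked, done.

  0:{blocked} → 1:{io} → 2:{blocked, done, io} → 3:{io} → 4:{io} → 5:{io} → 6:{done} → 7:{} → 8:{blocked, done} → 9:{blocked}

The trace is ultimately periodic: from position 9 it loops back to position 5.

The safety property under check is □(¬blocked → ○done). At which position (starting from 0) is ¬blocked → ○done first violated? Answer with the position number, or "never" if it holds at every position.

Check ¬blocked → ○done at each position in order: 0 ✓, 1 ✓, 2 ✓.
At position 3 the labels are {io} and the next position 4 has {io}, so ¬blocked → ○done is false there. This is the first violation.

3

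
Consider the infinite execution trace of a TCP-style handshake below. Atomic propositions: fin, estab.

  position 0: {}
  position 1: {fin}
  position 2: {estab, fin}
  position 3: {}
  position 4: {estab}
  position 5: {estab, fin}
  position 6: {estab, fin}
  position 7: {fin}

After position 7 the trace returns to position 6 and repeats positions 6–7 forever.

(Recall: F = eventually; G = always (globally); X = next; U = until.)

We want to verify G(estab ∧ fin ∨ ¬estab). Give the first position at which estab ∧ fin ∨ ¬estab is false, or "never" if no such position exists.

Check estab ∧ fin ∨ ¬estab at each position in order: 0 ✓, 1 ✓, 2 ✓, 3 ✓.
At position 4 the labels are {estab}, so estab ∧ fin ∨ ¬estab is false there. This is the first violation.

4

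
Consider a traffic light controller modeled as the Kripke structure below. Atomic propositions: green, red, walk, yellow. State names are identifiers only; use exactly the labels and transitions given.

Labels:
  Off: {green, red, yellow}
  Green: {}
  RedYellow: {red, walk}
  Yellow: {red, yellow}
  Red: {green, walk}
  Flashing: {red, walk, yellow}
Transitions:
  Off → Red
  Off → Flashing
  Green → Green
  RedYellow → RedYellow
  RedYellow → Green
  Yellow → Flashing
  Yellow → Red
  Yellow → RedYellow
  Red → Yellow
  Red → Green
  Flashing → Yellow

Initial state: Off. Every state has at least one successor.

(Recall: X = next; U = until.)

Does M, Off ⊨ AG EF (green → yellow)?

Satisfied

States satisfying EF (green → yellow): {Off, Green, RedYellow, Yellow, Red, Flashing}.
States satisfying AG EF (green → yellow): {Off, Green, RedYellow, Yellow, Red, Flashing}.
Every state reachable from Off satisfies EF (green → yellow).
Off ∈ Sat(AG EF (green → yellow)).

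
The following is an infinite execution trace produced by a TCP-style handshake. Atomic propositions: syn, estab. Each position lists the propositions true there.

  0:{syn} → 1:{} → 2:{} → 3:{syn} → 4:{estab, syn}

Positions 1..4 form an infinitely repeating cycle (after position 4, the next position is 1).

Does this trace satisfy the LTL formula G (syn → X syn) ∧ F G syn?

syn → X syn must hold at every position from 0 onward. It fails at position 0, so G (syn → X syn) is false.
Positions where syn holds: 0, 3, 4.
Check X syn at each: 0→fails, 3→ok, 4→fails.
G syn is false at every position 0..4, so it never becomes true and F G syn fails.
At position 0: G (syn → X syn) is false; F G syn is false; so G (syn → X syn) ∧ F G syn is false.

Does not hold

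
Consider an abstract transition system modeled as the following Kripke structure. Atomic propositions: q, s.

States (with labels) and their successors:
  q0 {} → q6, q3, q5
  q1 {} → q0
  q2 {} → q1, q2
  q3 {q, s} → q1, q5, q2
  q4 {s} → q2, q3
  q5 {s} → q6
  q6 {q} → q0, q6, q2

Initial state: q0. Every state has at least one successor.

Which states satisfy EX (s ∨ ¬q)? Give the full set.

States satisfying s ∨ ¬q: {q0, q1, q2, q3, q4, q5}.
States satisfying EX (s ∨ ¬q): {q0, q1, q2, q3, q4, q6}.

{q0, q1, q2, q3, q4, q6}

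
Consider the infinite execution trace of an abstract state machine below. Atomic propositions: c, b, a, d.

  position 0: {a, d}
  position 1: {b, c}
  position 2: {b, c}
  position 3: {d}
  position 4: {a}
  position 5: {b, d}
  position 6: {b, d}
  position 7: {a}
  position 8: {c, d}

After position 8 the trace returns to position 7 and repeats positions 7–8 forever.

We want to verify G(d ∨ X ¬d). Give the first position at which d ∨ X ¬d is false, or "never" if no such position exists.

2

Check d ∨ X ¬d at each position in order: 0 ✓, 1 ✓.
At position 2 the labels are {b, c} and the next position 3 has {d}, so d ∨ X ¬d is false there. This is the first violation.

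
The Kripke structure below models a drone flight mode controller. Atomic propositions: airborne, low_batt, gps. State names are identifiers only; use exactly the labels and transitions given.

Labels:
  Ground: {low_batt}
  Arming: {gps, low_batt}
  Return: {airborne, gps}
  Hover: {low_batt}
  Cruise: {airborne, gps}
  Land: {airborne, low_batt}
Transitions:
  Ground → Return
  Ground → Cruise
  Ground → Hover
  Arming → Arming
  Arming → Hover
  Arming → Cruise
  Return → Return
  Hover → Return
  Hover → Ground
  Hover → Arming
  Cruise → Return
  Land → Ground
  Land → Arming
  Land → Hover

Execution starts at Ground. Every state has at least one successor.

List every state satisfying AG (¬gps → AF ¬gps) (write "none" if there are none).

States satisfying ¬gps → AF ¬gps: {Ground, Arming, Return, Hover, Cruise, Land}.
States satisfying AG (¬gps → AF ¬gps): {Ground, Arming, Return, Hover, Cruise, Land}.

{Ground, Arming, Return, Hover, Cruise, Land}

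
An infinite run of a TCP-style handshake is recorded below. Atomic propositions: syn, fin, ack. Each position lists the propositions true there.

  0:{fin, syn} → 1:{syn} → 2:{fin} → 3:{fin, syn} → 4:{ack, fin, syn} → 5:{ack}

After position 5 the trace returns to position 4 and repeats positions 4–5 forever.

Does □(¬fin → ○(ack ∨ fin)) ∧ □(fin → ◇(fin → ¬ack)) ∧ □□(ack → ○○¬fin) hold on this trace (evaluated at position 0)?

Does not hold

¬fin → ○(ack ∨ fin) holds at every position 0..5, and those are all positions ever visited, so □(¬fin → ○(ack ∨ fin)) holds.
Positions where ¬fin holds: 1, 5.
Check ○(ack ∨ fin) at each: 1→ok, 5→ok.
At position 0: □(¬fin → ○(ack ∨ fin)) is true; □(fin → ◇(fin → ¬ack)) ∧ □□(ack → ○○¬fin) is false; so □(¬fin → ○(ack ∨ fin)) ∧ □(fin → ◇(fin → ¬ack)) ∧ □□(ack → ○○¬fin) is false.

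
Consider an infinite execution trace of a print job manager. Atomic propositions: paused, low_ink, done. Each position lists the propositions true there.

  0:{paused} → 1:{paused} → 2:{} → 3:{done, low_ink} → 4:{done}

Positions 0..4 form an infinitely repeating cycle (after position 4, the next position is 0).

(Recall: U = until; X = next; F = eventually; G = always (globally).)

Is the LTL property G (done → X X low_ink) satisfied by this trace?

Violated

done → X X low_ink must hold at every position from 0 onward. It fails at position 3, so G (done → X X low_ink) is false.
Positions where done holds: 3, 4.
Check X X low_ink at each: 3→fails, 4→fails.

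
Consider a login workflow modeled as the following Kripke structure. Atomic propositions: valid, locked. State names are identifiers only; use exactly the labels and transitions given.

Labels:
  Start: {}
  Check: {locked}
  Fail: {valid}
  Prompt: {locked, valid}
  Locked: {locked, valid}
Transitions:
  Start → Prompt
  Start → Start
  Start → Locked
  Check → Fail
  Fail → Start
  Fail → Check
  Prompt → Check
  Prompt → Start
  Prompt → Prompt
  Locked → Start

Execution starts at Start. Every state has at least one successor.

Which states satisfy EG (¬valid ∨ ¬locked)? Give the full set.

{Start, Check, Fail}

States satisfying ¬valid ∨ ¬locked: {Start, Check, Fail}.
States satisfying EG (¬valid ∨ ¬locked): {Start, Check, Fail}.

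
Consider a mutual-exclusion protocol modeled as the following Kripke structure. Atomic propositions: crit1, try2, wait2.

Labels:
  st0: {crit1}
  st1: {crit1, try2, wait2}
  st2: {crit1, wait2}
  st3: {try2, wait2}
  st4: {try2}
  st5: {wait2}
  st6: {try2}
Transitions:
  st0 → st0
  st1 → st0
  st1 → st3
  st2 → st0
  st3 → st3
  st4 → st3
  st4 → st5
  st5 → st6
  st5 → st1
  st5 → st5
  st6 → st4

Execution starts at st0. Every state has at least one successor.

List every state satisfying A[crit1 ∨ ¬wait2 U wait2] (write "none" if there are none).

States satisfying crit1 ∨ ¬wait2: {st0, st1, st2, st4, st6}.
States satisfying wait2: {st1, st2, st3, st5}.
States satisfying A[crit1 ∨ ¬wait2 U wait2]: {st1, st2, st3, st4, st5, st6}.

{st1, st2, st3, st4, st5, st6}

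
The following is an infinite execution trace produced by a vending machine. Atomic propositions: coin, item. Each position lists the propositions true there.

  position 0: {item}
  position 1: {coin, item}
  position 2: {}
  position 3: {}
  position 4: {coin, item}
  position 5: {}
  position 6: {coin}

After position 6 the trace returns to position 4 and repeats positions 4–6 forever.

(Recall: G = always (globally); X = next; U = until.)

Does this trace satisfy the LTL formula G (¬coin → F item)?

Yes

¬coin → F item holds at every position 0..6, and those are all positions ever visited, so G (¬coin → F item) holds.
Positions where ¬coin holds: 0, 2, 3, 5.
Check F item at each: 0→ok, 2→ok, 3→ok, 5→ok.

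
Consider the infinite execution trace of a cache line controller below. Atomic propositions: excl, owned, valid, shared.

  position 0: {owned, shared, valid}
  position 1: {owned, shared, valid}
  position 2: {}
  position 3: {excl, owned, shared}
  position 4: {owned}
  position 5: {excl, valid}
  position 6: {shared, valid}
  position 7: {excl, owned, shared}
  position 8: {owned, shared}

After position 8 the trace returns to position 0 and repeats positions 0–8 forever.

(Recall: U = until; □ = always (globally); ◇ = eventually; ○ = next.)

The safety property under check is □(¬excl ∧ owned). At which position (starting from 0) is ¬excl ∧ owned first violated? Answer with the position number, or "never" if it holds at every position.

Check ¬excl ∧ owned at each position in order: 0 ✓, 1 ✓.
At position 2 the labels are {}, so ¬excl ∧ owned is false there. This is the first violation.

2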